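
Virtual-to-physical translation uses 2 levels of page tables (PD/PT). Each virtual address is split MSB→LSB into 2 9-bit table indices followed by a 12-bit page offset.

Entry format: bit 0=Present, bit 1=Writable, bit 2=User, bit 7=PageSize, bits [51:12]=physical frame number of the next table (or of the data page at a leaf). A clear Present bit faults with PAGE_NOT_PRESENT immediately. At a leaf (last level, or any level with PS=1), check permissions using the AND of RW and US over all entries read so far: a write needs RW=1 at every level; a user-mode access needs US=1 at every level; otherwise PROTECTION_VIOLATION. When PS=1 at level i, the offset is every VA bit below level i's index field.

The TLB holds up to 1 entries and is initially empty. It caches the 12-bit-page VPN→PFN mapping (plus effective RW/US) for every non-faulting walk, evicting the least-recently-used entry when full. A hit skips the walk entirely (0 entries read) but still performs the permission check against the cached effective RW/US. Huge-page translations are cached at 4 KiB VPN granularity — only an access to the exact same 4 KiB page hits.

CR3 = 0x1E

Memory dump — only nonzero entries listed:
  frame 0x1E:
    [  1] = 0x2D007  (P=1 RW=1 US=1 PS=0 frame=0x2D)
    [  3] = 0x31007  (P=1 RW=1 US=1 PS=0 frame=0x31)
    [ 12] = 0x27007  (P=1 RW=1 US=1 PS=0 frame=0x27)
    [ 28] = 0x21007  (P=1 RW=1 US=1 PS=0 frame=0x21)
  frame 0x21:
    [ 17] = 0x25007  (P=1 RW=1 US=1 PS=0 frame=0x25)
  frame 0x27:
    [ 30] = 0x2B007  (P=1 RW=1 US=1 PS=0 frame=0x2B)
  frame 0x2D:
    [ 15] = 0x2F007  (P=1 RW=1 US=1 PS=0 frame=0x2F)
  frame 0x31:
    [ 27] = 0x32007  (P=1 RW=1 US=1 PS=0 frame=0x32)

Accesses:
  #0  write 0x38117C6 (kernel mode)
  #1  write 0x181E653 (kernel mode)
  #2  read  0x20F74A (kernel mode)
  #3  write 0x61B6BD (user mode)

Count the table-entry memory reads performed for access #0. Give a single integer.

Trace:
#0 VA=0x38117C6 (w,kernel):
  lvl0: tbl 0x1E, slot 28 ⇒ 0x21007 (P1/RW1/US1/PS0)
  lvl1: tbl 0x21, slot 17 ⇒ 0x25007 (P1/RW1/US1/PS0)
  → PA=0x257C6  (2 entries read)
#1 VA=0x181E653 (w,kernel):
  lvl0: tbl 0x1E, slot 12 ⇒ 0x27007 (P1/RW1/US1/PS0)
  lvl1: tbl 0x27, slot 30 ⇒ 0x2B007 (P1/RW1/US1/PS0)
  → PA=0x2B653  (2 entries read)
#2 VA=0x20F74A (r,kernel):
  lvl0: tbl 0x1E, slot 1 ⇒ 0x2D007 (P1/RW1/US1/PS0)
  lvl1: tbl 0x2D, slot 15 ⇒ 0x2F007 (P1/RW1/US1/PS0)
  → PA=0x2F74A  (2 entries read)
#3 VA=0x61B6BD (w,user):
  lvl0: tbl 0x1E, slot 3 ⇒ 0x31007 (P1/RW1/US1/PS0)
  lvl1: tbl 0x31, slot 27 ⇒ 0x32007 (P1/RW1/US1/PS0)
  → PA=0x326BD  (2 entries read)

Entries read for #0: 2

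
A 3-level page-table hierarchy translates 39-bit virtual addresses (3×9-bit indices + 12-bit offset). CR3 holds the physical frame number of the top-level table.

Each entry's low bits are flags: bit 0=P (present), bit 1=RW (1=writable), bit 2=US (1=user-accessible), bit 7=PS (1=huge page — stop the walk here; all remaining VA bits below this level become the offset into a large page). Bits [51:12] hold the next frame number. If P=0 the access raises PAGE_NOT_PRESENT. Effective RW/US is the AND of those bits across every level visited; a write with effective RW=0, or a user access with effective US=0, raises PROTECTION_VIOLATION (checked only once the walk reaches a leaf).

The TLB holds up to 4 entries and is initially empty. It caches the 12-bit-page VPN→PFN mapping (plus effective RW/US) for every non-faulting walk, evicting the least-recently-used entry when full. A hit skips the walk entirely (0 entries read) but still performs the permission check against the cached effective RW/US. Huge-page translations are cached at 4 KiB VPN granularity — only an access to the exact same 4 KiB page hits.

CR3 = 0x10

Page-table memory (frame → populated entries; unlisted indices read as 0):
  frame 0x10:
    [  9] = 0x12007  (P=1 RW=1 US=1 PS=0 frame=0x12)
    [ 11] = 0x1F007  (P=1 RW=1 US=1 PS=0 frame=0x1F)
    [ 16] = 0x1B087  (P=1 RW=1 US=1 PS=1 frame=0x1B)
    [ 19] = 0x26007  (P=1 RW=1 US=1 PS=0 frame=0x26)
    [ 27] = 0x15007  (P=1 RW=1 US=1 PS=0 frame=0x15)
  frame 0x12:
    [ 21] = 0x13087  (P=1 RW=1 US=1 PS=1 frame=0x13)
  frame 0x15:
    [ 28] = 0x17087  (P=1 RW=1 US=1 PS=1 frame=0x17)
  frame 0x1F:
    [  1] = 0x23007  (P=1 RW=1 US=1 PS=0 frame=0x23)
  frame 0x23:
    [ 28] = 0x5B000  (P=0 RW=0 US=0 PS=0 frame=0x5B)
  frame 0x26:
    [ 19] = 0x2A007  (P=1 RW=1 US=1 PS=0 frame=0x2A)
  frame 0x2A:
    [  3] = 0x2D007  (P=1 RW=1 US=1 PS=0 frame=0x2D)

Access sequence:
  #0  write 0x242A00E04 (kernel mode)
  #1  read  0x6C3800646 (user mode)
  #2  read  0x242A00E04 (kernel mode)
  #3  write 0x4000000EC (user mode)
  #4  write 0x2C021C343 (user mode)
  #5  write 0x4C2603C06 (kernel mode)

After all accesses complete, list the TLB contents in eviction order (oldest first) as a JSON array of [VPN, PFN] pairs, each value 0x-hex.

Per-access translation:
#0 VA=0x242A00E04 (w,kernel):
  [0] read 0x10 idx=9: raw=0x12007 flags P=1 W=1 U=1 S=0
  [1] read 0x12 idx=21: raw=0x13087 flags P=1 W=1 U=1 S=1
  ✓ 0x13E04 (huge @L1)  — 2 lookups
#1 VA=0x6C3800646 (r,user):
  [0] read 0x10 idx=27: raw=0x15007 flags P=1 W=1 U=1 S=0
  [1] read 0x15 idx=28: raw=0x17087 flags P=1 W=1 U=1 S=1
  ✓ 0x17646 (huge @L1)  — 2 lookups
#2 VA=0x242A00E04 (r,kernel):
  TLB hit vpn=0x242A00 → PA=0x13E04
#3 VA=0x4000000EC (w,user):
  [0] read 0x10 idx=16: raw=0x1B087 flags P=1 W=1 U=1 S=1
  ✓ 0x1B0EC (huge @L0)  — 1 lookups
#4 VA=0x2C021C343 (w,user):
  [0] read 0x10 idx=11: raw=0x1F007 flags P=1 W=1 U=1 S=0
  [1] read 0x1F idx=1: raw=0x23007 flags P=1 W=1 U=1 S=0
  [2] read 0x23 idx=28: raw=0x5B000 flags P=0 W=0 U=0 S=0
  ✗ PAGE_NOT_PRESENT  [3 reads]
#5 VA=0x4C2603C06 (w,kernel):
  [0] read 0x10 idx=19: raw=0x26007 flags P=1 W=1 U=1 S=0
  [1] read 0x26 idx=19: raw=0x2A007 flags P=1 W=1 U=1 S=0
  [2] read 0x2A idx=3: raw=0x2D007 flags P=1 W=1 U=1 S=0
  ✓ 0x2DC06  — 3 lookups

TLB: [["0x6C3800", "0x17"], ["0x242A00", "0x13"], ["0x400000", "0x1B"], ["0x4C2603", "0x2D"]]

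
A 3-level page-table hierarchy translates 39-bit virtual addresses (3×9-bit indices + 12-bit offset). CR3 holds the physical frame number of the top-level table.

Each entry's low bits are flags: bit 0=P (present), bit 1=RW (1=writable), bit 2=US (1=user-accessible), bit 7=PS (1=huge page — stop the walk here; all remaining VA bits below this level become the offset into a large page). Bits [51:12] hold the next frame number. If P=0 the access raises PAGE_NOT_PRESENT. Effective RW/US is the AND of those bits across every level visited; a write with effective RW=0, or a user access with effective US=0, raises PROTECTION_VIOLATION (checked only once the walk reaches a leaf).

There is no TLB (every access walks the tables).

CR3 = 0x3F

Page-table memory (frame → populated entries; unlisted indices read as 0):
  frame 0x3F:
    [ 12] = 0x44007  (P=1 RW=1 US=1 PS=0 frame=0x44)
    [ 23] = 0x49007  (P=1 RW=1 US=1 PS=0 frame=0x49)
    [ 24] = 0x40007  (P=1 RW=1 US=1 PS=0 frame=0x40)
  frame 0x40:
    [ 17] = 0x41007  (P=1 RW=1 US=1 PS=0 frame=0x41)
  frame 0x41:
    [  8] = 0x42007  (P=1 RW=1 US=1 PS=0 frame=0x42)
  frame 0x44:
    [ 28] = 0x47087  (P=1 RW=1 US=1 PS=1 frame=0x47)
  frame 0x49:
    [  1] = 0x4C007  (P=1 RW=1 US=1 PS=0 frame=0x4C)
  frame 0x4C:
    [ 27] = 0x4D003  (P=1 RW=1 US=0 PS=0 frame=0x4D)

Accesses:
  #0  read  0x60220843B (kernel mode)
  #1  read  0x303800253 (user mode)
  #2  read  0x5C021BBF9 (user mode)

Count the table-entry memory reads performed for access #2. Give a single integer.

Walk each access:
#0 VA=0x60220843B (r,kernel):
  L0 @0x3F[24] → 0x40007  P=1,RW=1,US=1,PS=0
  L1 @0x40[17] → 0x41007  P=1,RW=1,US=1,PS=0
  L2 @0x41[8] → 0x42007  P=1,RW=1,US=1,PS=0
  → PA=0x4243B  (3 entries read)
#1 VA=0x303800253 (r,user):
  L0 @0x3F[12] → 0x44007  P=1,RW=1,US=1,PS=0
  L1 @0x44[28] → 0x47087  P=1,RW=1,US=1,PS=1
  → PA=0x47253 (huge @L1)  (2 entries read)
#2 VA=0x5C021BBF9 (r,user):
  L0 @0x3F[23] → 0x49007  P=1,RW=1,US=1,PS=0
  L1 @0x49[1] → 0x4C007  P=1,RW=1,US=1,PS=0
  L2 @0x4C[27] → 0x4D003  P=1,RW=1,US=0,PS=0
  → PROTECTION_VIOLATION  (3 entries read)

Entries read for #2: 3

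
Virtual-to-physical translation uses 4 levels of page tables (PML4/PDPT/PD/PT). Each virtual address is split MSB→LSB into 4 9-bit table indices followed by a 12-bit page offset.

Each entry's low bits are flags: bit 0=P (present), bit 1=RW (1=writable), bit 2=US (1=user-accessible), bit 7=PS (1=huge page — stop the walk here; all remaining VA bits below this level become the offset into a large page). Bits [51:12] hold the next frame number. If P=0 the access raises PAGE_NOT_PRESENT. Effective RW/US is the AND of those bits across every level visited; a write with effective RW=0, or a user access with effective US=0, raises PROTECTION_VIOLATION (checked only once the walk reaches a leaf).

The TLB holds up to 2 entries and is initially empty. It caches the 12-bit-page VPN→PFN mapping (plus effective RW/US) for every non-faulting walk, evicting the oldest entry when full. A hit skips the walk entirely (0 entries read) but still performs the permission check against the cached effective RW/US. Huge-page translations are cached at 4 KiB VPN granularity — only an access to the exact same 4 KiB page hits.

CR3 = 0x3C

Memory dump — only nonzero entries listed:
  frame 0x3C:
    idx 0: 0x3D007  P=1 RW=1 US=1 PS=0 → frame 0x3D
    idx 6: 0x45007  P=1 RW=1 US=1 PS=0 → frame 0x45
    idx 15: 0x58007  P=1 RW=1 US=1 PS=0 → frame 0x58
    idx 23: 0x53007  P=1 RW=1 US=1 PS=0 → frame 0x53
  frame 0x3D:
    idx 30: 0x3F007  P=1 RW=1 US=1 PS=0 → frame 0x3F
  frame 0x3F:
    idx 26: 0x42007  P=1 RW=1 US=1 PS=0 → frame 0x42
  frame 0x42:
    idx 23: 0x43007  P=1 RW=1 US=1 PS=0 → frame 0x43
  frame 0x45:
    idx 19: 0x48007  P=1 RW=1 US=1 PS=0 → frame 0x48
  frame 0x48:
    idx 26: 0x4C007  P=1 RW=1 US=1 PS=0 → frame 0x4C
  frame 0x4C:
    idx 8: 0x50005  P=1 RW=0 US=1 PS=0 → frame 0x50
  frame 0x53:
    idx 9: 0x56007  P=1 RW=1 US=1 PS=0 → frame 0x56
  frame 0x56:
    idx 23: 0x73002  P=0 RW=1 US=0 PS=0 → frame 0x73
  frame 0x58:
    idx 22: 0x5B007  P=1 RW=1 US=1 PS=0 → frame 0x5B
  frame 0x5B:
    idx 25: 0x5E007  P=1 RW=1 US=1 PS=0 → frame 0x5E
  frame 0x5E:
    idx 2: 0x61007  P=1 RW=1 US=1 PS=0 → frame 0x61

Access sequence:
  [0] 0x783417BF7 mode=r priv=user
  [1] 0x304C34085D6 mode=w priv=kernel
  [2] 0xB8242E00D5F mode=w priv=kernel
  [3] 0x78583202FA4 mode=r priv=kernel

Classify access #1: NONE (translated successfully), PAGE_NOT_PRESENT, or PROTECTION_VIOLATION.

Trace:
#0 VA=0x783417BF7 (r,user):
  L0 @0x3C[0] → 0x3D007  P=1,RW=1,US=1,PS=0
  L1 @0x3D[30] → 0x3F007  P=1,RW=1,US=1,PS=0
  L2 @0x3F[26] → 0x42007  P=1,RW=1,US=1,PS=0
  L3 @0x42[23] → 0x43007  P=1,RW=1,US=1,PS=0
  → PA=0x43BF7  (4 entries read)
#1 VA=0x304C34085D6 (w,kernel):
  L0 @0x3C[6] → 0x45007  P=1,RW=1,US=1,PS=0
  L1 @0x45[19] → 0x48007  P=1,RW=1,US=1,PS=0
  L2 @0x48[26] → 0x4C007  P=1,RW=1,US=1,PS=0
  L3 @0x4C[8] → 0x50005  P=1,RW=0,US=1,PS=0
  ✗ PROTECTION_VIOLATION  [4 reads]
#2 VA=0xB8242E00D5F (w,kernel):
  L0 @0x3C[23] → 0x53007  P=1,RW=1,US=1,PS=0
  L1 @0x53[9] → 0x56007  P=1,RW=1,US=1,PS=0
  L2 @0x56[23] → 0x73002  P=0,RW=1,US=0,PS=0
  ✗ PAGE_NOT_PRESENT  [3 reads]
#3 VA=0x78583202FA4 (r,kernel):
  L0 @0x3C[15] → 0x58007  P=1,RW=1,US=1,PS=0
  L1 @0x58[22] → 0x5B007  P=1,RW=1,US=1,PS=0
  L2 @0x5B[25] → 0x5E007  P=1,RW=1,US=1,PS=0
  L3 @0x5E[2] → 0x61007  P=1,RW=1,US=1,PS=0
  → PA=0x61FA4  (4 entries read)

Access #1 fault: PROTECTION_VIOLATION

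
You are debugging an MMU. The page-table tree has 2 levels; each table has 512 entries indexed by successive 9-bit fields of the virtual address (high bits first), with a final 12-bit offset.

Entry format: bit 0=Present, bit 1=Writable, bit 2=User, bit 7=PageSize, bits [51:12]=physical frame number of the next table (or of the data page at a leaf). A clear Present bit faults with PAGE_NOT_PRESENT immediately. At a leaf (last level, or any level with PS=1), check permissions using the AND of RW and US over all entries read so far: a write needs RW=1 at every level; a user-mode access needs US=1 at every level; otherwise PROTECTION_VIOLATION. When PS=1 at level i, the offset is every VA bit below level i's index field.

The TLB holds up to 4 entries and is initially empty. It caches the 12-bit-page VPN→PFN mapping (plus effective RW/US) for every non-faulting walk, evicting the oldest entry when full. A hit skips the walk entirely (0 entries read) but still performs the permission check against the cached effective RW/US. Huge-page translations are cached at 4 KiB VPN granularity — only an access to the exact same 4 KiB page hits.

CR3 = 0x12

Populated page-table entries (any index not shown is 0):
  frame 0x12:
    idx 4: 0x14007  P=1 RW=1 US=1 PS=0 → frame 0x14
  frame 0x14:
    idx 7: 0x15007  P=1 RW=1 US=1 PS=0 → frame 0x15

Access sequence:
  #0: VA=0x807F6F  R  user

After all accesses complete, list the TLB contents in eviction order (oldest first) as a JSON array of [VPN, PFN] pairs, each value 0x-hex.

Trace:
#0 VA=0x807F6F (r,user):
  L0: frame=0x12 idx=4 entry=0x14007 [P=1 RW=1 US=1 PS=0]
  L1: frame=0x14 idx=7 entry=0x15007 [P=1 RW=1 US=1 PS=0]
  ✓ 0x15F6F  — 2 lookups

TLB: [["0x807", "0x15"]]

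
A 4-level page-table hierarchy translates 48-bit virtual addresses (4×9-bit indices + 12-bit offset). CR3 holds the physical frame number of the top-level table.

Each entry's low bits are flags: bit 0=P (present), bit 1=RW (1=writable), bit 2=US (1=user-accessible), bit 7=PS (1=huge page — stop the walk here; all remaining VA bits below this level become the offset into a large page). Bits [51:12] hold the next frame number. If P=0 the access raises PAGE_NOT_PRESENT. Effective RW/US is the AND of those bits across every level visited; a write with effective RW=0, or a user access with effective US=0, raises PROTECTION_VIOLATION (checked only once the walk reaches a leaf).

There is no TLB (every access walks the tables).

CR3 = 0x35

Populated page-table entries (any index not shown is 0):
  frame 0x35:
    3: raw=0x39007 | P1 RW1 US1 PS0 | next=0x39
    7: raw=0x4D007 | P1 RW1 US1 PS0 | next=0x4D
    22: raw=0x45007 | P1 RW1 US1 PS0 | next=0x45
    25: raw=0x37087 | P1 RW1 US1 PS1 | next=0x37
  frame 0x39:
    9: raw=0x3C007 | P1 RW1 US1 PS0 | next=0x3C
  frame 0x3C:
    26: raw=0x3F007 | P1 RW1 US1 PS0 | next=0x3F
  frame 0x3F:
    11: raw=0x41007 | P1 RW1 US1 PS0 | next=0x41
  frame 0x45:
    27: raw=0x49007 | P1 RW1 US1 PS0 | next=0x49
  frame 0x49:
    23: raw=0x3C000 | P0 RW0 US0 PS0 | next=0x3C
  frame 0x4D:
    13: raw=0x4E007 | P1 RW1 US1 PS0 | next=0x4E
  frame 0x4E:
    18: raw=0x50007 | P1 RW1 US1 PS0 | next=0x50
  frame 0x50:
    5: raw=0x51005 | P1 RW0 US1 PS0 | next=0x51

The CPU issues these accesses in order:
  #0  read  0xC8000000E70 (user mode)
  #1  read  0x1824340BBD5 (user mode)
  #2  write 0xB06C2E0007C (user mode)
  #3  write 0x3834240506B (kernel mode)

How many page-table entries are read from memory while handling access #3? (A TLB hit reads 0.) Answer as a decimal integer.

Trace:
#0 VA=0xC8000000E70 (r,user):
  L0 @0x35[25] → 0x37087  P=1,RW=1,US=1,PS=1
  → PA=0x37E70 (huge @L0)  (1 entries read)
#1 VA=0x1824340BBD5 (r,user):
  L0 @0x35[3] → 0x39007  P=1,RW=1,US=1,PS=0
  L1 @0x39[9] → 0x3C007  P=1,RW=1,US=1,PS=0
  L2 @0x3C[26] → 0x3F007  P=1,RW=1,US=1,PS=0
  L3 @0x3F[11] → 0x41007  P=1,RW=1,US=1,PS=0
  → PA=0x41BD5  (4 entries read)
#2 VA=0xB06C2E0007C (w,user):
  L0 @0x35[22] → 0x45007  P=1,RW=1,US=1,PS=0
  L1 @0x45[27] → 0x49007  P=1,RW=1,US=1,PS=0
  L2 @0x49[23] → 0x3C000  P=0,RW=0,US=0,PS=0
  ✗ PAGE_NOT_PRESENT  [3 reads]
#3 VA=0x3834240506B (w,kernel):
  L0 @0x35[7] → 0x4D007  P=1,RW=1,US=1,PS=0
  L1 @0x4D[13] → 0x4E007  P=1,RW=1,US=1,PS=0
  L2 @0x4E[18] → 0x50007  P=1,RW=1,US=1,PS=0
  L3 @0x50[5] → 0x51005  P=1,RW=0,US=1,PS=0
  ✗ PROTECTION_VIOLATION  [4 reads]

Entries read for #3: 4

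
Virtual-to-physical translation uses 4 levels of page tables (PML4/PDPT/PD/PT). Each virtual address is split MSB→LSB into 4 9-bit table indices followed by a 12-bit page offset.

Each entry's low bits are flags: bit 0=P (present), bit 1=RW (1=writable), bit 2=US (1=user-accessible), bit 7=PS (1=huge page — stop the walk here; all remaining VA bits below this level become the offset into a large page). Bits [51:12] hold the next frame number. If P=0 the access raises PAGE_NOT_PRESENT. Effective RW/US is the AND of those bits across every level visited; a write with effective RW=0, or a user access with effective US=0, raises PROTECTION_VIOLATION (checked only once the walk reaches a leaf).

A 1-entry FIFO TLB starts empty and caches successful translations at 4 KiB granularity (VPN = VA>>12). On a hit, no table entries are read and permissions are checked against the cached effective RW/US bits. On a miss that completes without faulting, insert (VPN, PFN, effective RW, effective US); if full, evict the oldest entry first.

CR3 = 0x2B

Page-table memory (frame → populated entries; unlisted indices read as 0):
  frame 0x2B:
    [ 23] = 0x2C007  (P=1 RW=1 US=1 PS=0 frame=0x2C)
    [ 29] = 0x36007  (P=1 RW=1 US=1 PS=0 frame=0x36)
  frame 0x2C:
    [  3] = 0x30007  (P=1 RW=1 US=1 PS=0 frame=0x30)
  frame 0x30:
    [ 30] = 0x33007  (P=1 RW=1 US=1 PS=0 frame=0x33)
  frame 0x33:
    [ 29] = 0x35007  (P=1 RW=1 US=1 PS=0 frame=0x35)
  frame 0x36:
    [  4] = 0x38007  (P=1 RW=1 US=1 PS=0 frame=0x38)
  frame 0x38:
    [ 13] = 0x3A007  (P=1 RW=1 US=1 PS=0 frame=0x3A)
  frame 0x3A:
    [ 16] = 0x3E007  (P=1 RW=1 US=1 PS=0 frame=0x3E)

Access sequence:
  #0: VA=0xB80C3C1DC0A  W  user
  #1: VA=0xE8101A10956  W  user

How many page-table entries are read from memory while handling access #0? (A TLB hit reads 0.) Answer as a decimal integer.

Walk each access:
#0 VA=0xB80C3C1DC0A (w,user):
  L0: frame=0x2B idx=23 entry=0x2C007 [P=1 RW=1 US=1 PS=0]
  L1: frame=0x2C idx=3 entry=0x30007 [P=1 RW=1 US=1 PS=0]
  L2: frame=0x30 idx=30 entry=0x33007 [P=1 RW=1 US=1 PS=0]
  L3: frame=0x33 idx=29 entry=0x35007 [P=1 RW=1 US=1 PS=0]
  ⇒ phys 0x35C0A  [4 reads]
#1 VA=0xE8101A10956 (w,user):
  L0: frame=0x2B idx=29 entry=0x36007 [P=1 RW=1 US=1 PS=0]
  L1: frame=0x36 idx=4 entry=0x38007 [P=1 RW=1 US=1 PS=0]
  L2: frame=0x38 idx=13 entry=0x3A007 [P=1 RW=1 US=1 PS=0]
  L3: frame=0x3A idx=16 entry=0x3E007 [P=1 RW=1 US=1 PS=0]
  ⇒ phys 0x3E956  [4 reads]

Entries read for #0: 4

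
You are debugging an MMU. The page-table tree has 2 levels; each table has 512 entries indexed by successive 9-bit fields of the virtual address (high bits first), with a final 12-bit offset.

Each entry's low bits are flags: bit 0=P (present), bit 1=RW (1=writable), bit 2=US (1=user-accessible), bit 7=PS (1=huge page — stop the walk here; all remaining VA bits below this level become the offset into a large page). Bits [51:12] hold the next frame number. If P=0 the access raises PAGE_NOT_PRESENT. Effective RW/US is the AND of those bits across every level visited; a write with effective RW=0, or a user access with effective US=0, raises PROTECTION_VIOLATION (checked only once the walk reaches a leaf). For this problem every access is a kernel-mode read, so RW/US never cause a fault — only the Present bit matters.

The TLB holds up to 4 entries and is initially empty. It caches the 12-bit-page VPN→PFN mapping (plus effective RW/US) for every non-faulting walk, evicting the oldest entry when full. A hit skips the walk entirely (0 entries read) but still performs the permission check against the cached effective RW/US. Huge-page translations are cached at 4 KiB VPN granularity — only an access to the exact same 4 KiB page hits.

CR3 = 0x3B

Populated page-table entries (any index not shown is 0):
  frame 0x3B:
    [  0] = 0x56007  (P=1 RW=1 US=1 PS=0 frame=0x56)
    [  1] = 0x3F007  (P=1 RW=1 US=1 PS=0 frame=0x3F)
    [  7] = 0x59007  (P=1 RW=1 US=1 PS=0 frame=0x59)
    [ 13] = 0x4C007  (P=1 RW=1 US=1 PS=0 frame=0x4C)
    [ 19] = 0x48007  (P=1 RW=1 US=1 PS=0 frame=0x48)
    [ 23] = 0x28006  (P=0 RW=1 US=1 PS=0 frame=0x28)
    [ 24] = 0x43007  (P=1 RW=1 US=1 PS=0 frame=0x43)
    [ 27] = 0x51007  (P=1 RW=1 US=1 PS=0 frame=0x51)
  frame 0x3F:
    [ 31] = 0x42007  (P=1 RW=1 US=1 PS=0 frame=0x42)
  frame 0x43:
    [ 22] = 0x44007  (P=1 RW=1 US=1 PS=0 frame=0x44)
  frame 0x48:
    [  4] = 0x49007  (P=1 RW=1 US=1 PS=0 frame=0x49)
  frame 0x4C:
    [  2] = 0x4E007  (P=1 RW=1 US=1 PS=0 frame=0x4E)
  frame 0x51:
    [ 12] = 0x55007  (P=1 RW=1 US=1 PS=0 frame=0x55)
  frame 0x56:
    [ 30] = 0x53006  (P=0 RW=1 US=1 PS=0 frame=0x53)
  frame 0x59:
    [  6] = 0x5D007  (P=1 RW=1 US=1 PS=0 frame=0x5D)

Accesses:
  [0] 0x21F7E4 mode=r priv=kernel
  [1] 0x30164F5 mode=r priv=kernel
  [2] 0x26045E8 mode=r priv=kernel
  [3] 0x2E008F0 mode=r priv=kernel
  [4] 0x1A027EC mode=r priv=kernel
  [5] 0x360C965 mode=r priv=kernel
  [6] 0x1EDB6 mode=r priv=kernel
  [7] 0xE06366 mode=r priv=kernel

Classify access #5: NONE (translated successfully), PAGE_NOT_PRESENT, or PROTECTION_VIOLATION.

Trace:
#0 VA=0x21F7E4 (r,kernel):
  L0 @0x3B[1] → 0x3F007  P=1,RW=1,US=1,PS=0
  L1 @0x3F[31] → 0x42007  P=1,RW=1,US=1,PS=0
  ⇒ phys 0x427E4  [2 reads]
#1 VA=0x30164F5 (r,kernel):
  L0 @0x3B[24] → 0x43007  P=1,RW=1,US=1,PS=0
  L1 @0x43[22] → 0x44007  P=1,RW=1,US=1,PS=0
  ⇒ phys 0x444F5  [2 reads]
#2 VA=0x26045E8 (r,kernel):
  L0 @0x3B[19] → 0x48007  P=1,RW=1,US=1,PS=0
  L1 @0x48[4] → 0x49007  P=1,RW=1,US=1,PS=0
  ⇒ phys 0x495E8  [2 reads]
#3 VA=0x2E008F0 (r,kernel):
  L0 @0x3B[23] → 0x28006  P=0,RW=1,US=1,PS=0
  ⇒ fault: PAGE_NOT_PRESENT  — 1 lookups
#4 VA=0x1A027EC (r,kernel):
  L0 @0x3B[13] → 0x4C007  P=1,RW=1,US=1,PS=0
  L1 @0x4C[2] → 0x4E007  P=1,RW=1,US=1,PS=0
  ⇒ phys 0x4E7EC  [2 reads]
#5 VA=0x360C965 (r,kernel):
  L0 @0x3B[27] → 0x51007  P=1,RW=1,US=1,PS=0
  L1 @0x51[12] → 0x55007  P=1,RW=1,US=1,PS=0
  ⇒ phys 0x55965  [2 reads]
#6 VA=0x1EDB6 (r,kernel):
  L0 @0x3B[0] → 0x56007  P=1,RW=1,US=1,PS=0
  L1 @0x56[30] → 0x53006  P=0,RW=1,US=1,PS=0
  ⇒ fault: PAGE_NOT_PRESENT  — 2 lookups
#7 VA=0xE06366 (r,kernel):
  L0 @0x3B[7] → 0x59007  P=1,RW=1,US=1,PS=0
  L1 @0x59[6] → 0x5D007  P=1,RW=1,US=1,PS=0
  ⇒ phys 0x5D366  [2 reads]

Access #5 fault: NONE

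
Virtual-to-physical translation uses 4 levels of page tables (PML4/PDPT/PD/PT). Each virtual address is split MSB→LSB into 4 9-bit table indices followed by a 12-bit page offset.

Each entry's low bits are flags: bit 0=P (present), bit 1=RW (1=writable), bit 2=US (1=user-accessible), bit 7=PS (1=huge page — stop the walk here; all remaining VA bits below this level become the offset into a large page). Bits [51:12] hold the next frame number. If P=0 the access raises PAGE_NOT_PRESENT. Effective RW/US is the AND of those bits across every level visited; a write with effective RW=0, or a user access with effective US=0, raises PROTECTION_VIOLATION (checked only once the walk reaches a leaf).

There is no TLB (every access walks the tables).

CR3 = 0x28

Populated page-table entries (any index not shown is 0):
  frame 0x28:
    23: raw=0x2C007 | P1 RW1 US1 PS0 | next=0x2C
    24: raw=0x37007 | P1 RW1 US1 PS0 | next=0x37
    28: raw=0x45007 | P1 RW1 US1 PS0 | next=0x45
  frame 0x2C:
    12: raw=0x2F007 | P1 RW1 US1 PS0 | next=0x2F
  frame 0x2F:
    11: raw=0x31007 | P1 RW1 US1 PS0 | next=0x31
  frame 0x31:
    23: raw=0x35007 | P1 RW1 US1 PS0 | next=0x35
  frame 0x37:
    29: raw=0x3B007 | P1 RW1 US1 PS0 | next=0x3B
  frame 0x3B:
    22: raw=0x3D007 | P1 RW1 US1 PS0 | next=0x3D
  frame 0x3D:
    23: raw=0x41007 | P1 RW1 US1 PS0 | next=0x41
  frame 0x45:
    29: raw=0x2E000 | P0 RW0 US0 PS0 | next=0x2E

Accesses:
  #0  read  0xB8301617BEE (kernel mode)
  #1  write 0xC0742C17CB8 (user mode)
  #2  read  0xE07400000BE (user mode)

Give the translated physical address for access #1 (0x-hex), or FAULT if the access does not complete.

Walk each access:
#0 VA=0xB8301617BEE (r,kernel):
  [0] read 0x28 idx=23: raw=0x2C007 flags P=1 W=1 U=1 S=0
  [1] read 0x2C idx=12: raw=0x2F007 flags P=1 W=1 U=1 S=0
  [2] read 0x2F idx=11: raw=0x31007 flags P=1 W=1 U=1 S=0
  [3] read 0x31 idx=23: raw=0x35007 flags P=1 W=1 U=1 S=0
  ✓ 0x35BEE  — 4 lookups
#1 VA=0xC0742C17CB8 (w,user):
  [0] read 0x28 idx=24: raw=0x37007 flags P=1 W=1 U=1 S=0
  [1] read 0x37 idx=29: raw=0x3B007 flags P=1 W=1 U=1 S=0
  [2] read 0x3B idx=22: raw=0x3D007 flags P=1 W=1 U=1 S=0
  [3] read 0x3D idx=23: raw=0x41007 flags P=1 W=1 U=1 S=0
  ✓ 0x41CB8  — 4 lookups
#2 VA=0xE07400000BE (r,user):
  [0] read 0x28 idx=28: raw=0x45007 flags P=1 W=1 U=1 S=0
  [1] read 0x45 idx=29: raw=0x2E000 flags P=0 W=0 U=0 S=0
  ✗ PAGE_NOT_PRESENT  [2 reads]

Access #1 PA: 0x41CB8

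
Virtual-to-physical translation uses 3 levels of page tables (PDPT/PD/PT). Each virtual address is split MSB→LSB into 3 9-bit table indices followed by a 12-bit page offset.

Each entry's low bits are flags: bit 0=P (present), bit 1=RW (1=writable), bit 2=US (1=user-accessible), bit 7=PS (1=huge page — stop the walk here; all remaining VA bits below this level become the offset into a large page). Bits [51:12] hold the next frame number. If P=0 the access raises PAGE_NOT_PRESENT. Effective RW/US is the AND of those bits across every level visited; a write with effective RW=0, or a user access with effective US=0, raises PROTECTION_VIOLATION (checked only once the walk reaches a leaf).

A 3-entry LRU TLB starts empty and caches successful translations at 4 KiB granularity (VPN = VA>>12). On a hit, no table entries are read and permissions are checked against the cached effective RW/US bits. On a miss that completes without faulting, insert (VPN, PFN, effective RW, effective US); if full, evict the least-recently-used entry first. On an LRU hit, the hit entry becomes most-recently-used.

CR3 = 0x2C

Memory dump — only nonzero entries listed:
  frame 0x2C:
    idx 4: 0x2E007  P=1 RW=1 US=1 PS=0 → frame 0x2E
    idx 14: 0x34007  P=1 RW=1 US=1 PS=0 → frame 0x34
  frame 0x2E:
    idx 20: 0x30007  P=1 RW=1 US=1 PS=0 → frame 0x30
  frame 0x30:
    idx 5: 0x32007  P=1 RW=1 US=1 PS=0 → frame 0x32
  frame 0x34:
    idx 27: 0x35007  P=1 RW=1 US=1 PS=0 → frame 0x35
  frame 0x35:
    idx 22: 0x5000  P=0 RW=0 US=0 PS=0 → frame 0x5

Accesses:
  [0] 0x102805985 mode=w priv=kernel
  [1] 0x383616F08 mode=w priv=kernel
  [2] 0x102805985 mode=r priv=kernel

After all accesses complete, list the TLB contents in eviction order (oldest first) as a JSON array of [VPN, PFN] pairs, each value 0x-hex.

Trace:
#0 VA=0x102805985 (w,kernel):
  L0 @0x2C[4] → 0x2E007  P=1,RW=1,US=1,PS=0
  L1 @0x2E[20] → 0x30007  P=1,RW=1,US=1,PS=0
  L2 @0x30[5] → 0x32007  P=1,RW=1,US=1,PS=0
  ✓ 0x32985  — 3 lookups
#1 VA=0x383616F08 (w,kernel):
  L0 @0x2C[14] → 0x34007  P=1,RW=1,US=1,PS=0
  L1 @0x34[27] → 0x35007  P=1,RW=1,US=1,PS=0
  L2 @0x35[22] → 0x5000  P=0,RW=0,US=0,PS=0
  → PAGE_NOT_PRESENT  (3 entries read)
#2 VA=0x102805985 (r,kernel):
  TLB hit vpn=0x102805 → PA=0x32985

TLB: [["0x102805", "0x32"]]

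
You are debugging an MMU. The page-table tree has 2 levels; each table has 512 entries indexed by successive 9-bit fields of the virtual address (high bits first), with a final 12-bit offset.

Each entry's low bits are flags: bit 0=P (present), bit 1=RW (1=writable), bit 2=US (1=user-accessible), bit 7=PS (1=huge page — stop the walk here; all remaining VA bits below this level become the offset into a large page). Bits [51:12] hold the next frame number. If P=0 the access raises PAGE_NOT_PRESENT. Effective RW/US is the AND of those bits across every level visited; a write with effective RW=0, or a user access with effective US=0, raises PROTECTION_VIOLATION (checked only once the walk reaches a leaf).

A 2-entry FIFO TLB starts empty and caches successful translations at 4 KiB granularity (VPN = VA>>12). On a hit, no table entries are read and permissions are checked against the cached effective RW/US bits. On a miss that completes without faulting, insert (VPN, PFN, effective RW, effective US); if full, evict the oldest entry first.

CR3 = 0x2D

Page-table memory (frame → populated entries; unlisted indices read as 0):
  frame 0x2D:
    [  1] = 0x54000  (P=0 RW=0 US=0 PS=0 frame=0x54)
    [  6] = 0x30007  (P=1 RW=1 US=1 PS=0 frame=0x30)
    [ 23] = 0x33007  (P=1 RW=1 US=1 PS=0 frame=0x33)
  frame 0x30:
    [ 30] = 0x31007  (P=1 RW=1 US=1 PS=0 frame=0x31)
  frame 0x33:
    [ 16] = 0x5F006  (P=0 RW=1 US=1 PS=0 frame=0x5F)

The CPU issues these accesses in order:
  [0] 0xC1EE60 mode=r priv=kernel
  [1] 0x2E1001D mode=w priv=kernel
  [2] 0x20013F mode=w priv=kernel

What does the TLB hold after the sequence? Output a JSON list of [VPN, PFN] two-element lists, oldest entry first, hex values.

Walk each access:
#0 VA=0xC1EE60 (r,kernel):
  [0] read 0x2D idx=6: raw=0x30007 flags P=1 W=1 U=1 S=0
  [1] read 0x30 idx=30: raw=0x31007 flags P=1 W=1 U=1 S=0
  ⇒ phys 0x31E60  [2 reads]
#1 VA=0x2E1001D (w,kernel):
  [0] read 0x2D idx=23: raw=0x33007 flags P=1 W=1 U=1 S=0
  [1] read 0x33 idx=16: raw=0x5F006 flags P=0 W=1 U=1 S=0
  → PAGE_NOT_PRESENT  (2 entries read)
#2 VA=0x20013F (w,kernel):
  [0] read 0x2D idx=1: raw=0x54000 flags P=0 W=0 U=0 S=0
  → PAGE_NOT_PRESENT  (1 entries read)

TLB: [["0xC1E", "0x31"]]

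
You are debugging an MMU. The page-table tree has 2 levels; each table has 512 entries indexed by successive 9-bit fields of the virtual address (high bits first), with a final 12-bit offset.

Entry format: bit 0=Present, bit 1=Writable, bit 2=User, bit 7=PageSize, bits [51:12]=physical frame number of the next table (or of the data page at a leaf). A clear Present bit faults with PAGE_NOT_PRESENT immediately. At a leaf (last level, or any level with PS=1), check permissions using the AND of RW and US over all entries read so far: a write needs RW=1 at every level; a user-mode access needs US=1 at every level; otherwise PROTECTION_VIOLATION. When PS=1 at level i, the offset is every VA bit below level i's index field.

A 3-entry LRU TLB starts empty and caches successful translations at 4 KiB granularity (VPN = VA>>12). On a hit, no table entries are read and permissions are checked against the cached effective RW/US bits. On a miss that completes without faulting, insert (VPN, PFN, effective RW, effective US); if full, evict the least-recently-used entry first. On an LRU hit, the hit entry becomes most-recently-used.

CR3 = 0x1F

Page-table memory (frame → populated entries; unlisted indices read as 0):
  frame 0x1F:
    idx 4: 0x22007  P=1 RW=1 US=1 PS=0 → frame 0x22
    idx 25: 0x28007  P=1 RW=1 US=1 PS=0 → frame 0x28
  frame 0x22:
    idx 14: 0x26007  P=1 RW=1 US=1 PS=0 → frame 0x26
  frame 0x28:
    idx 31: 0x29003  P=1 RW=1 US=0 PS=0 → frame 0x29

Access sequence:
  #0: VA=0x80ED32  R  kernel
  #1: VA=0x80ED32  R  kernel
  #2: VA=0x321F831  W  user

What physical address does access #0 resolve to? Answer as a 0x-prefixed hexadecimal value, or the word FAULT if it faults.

Trace:
#0 VA=0x80ED32 (r,kernel):
  lvl0: tbl 0x1F, slot 4 ⇒ 0x22007 (P1/RW1/US1/PS0)
  lvl1: tbl 0x22, slot 14 ⇒ 0x26007 (P1/RW1/US1/PS0)
  ✓ 0x26D32  — 2 lookups
#1 VA=0x80ED32 (r,kernel):
  TLB hit vpn=0x80E → PA=0x26D32
#2 VA=0x321F831 (w,user):
  lvl0: tbl 0x1F, slot 25 ⇒ 0x28007 (P1/RW1/US1/PS0)
  lvl1: tbl 0x28, slot 31 ⇒ 0x29003 (P1/RW1/US0/PS0)
  → PROTECTION_VIOLATION  (2 entries read)

Access #0 PA: 0x26D32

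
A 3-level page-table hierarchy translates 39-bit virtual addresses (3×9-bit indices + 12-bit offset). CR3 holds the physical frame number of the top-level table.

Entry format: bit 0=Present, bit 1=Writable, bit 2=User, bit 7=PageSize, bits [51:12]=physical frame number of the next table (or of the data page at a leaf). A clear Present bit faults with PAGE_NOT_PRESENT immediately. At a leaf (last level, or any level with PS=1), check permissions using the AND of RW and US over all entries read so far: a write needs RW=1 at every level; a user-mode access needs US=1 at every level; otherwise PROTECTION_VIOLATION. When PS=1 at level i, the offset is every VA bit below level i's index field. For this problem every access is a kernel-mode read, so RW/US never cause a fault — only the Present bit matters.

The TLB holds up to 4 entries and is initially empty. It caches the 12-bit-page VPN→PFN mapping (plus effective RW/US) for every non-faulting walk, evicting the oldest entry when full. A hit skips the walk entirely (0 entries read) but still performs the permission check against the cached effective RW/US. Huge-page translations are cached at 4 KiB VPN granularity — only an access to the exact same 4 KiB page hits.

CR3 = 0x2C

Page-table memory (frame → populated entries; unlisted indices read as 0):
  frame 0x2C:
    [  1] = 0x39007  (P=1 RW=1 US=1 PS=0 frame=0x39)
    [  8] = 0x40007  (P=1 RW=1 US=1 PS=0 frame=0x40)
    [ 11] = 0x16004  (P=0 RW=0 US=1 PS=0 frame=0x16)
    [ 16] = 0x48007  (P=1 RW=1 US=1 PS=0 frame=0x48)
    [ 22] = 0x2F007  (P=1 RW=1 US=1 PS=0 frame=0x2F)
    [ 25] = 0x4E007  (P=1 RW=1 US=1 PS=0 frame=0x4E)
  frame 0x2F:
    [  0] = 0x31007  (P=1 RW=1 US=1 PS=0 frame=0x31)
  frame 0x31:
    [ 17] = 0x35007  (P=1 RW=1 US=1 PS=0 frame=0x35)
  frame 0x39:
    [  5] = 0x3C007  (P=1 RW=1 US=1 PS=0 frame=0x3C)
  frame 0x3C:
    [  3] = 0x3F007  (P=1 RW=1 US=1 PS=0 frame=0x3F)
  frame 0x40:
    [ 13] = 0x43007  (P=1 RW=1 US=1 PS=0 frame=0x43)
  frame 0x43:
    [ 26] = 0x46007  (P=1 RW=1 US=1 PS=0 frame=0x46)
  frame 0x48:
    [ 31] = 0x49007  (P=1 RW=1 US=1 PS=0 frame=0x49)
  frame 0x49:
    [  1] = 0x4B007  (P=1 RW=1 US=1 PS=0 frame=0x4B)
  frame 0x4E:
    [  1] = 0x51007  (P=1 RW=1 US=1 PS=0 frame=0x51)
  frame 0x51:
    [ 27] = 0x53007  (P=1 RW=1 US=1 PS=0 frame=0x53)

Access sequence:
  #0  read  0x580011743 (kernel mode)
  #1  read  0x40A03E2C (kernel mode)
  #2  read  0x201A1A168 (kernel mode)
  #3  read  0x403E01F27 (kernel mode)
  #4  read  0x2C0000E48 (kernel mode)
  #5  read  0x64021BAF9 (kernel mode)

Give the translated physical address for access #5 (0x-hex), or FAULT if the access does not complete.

Walk each access:
#0 VA=0x580011743 (r,kernel):
  L0 @0x2C[22] → 0x2F007  P=1,RW=1,US=1,PS=0
  L1 @0x2F[0] → 0x31007  P=1,RW=1,US=1,PS=0
  L2 @0x31[17] → 0x35007  P=1,RW=1,US=1,PS=0
  ⇒ phys 0x35743  [3 reads]
#1 VA=0x40A03E2C (r,kernel):
  L0 @0x2C[1] → 0x39007  P=1,RW=1,US=1,PS=0
  L1 @0x39[5] → 0x3C007  P=1,RW=1,US=1,PS=0
  L2 @0x3C[3] → 0x3F007  P=1,RW=1,US=1,PS=0
  ⇒ phys 0x3FE2C  [3 reads]
#2 VA=0x201A1A168 (r,kernel):
  L0 @0x2C[8] → 0x40007  P=1,RW=1,US=1,PS=0
  L1 @0x40[13] → 0x43007  P=1,RW=1,US=1,PS=0
  L2 @0x43[26] → 0x46007  P=1,RW=1,US=1,PS=0
  ⇒ phys 0x46168  [3 reads]
#3 VA=0x403E01F27 (r,kernel):
  L0 @0x2C[16] → 0x48007  P=1,RW=1,US=1,PS=0
  L1 @0x48[31] → 0x49007  P=1,RW=1,US=1,PS=0
  L2 @0x49[1] → 0x4B007  P=1,RW=1,US=1,PS=0
  ⇒ phys 0x4BF27  [3 reads]
#4 VA=0x2C0000E48 (r,kernel):
  L0 @0x2C[11] → 0x16004  P=0,RW=0,US=1,PS=0
  → PAGE_NOT_PRESENT  (1 entries read)
#5 VA=0x64021BAF9 (r,kernel):
  L0 @0x2C[25] → 0x4E007  P=1,RW=1,US=1,PS=0
  L1 @0x4E[1] → 0x51007  P=1,RW=1,US=1,PS=0
  L2 @0x51[27] → 0x53007  P=1,RW=1,US=1,PS=0
  ⇒ phys 0x53AF9  [3 reads]

Access #5 PA: 0x53AF9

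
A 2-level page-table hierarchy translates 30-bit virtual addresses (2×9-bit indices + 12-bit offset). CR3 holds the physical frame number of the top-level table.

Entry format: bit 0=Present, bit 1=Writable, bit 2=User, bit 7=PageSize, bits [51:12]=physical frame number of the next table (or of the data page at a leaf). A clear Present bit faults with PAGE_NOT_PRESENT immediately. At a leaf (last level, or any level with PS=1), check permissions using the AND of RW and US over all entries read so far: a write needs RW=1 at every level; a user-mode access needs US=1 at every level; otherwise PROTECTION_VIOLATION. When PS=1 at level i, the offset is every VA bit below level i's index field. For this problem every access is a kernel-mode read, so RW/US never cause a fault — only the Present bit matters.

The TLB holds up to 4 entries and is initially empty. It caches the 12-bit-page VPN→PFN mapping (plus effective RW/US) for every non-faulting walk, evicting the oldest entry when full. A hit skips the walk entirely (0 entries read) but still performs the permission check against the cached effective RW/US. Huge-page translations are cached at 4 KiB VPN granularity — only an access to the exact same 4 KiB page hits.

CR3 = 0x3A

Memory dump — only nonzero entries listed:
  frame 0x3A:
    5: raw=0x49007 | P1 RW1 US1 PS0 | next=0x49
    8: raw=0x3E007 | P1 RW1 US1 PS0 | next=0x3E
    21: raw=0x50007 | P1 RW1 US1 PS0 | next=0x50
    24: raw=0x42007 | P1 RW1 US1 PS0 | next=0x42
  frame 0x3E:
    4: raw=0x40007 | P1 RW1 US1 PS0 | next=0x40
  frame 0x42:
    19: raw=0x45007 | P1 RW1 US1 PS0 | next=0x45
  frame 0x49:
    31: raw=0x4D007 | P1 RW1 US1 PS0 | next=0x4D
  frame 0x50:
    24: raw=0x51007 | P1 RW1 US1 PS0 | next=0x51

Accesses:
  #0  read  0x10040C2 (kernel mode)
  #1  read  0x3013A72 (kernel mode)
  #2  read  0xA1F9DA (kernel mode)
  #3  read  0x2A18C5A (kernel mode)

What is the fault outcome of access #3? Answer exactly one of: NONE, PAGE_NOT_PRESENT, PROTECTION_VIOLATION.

Per-access translation:
#0 VA=0x10040C2 (r,kernel):
  L0: frame=0x3A idx=8 entry=0x3E007 [P=1 RW=1 US=1 PS=0]
  L1: frame=0x3E idx=4 entry=0x40007 [P=1 RW=1 US=1 PS=0]
  → PA=0x400C2  (2 entries read)
#1 VA=0x3013A72 (r,kernel):
  L0: frame=0x3A idx=24 entry=0x42007 [P=1 RW=1 US=1 PS=0]
  L1: frame=0x42 idx=19 entry=0x45007 [P=1 RW=1 US=1 PS=0]
  → PA=0x45A72  (2 entries read)
#2 VA=0xA1F9DA (r,kernel):
  L0: frame=0x3A idx=5 entry=0x49007 [P=1 RW=1 US=1 PS=0]
  L1: frame=0x49 idx=31 entry=0x4D007 [P=1 RW=1 US=1 PS=0]
  → PA=0x4D9DA  (2 entries read)
#3 VA=0x2A18C5A (r,kernel):
  L0: frame=0x3A idx=21 entry=0x50007 [P=1 RW=1 US=1 PS=0]
  L1: frame=0x50 idx=24 entry=0x51007 [P=1 RW=1 US=1 PS=0]
  → PA=0x51C5A  (2 entries read)

Access #3 fault: NONE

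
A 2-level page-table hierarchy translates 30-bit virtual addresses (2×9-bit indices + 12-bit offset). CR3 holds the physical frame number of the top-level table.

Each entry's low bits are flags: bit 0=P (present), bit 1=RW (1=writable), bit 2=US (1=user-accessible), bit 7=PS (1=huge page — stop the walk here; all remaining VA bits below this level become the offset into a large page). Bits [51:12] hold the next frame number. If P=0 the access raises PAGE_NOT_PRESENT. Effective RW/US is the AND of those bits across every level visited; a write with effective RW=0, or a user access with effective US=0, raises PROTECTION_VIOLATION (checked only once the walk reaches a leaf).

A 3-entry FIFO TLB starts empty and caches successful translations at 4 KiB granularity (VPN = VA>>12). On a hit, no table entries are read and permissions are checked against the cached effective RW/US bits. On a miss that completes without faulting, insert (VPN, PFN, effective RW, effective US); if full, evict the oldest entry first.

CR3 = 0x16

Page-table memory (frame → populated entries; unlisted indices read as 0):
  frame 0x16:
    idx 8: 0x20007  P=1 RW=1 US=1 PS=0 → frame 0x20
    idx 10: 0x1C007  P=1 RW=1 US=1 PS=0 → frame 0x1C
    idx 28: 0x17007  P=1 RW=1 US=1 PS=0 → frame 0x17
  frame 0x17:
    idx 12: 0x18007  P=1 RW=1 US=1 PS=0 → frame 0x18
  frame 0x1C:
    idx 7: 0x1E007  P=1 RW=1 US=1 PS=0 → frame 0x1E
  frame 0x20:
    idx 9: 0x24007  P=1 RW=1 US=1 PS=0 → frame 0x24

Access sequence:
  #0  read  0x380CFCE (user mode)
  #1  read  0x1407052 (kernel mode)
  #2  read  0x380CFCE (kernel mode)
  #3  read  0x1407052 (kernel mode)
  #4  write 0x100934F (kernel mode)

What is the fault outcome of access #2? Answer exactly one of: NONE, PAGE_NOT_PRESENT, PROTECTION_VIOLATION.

Per-access translation:
#0 VA=0x380CFCE (r,user):
  L0: frame=0x16 idx=28 entry=0x17007 [P=1 RW=1 US=1 PS=0]
  L1: frame=0x17 idx=12 entry=0x18007 [P=1 RW=1 US=1 PS=0]
  ✓ 0x18FCE  — 2 lookups
#1 VA=0x1407052 (r,kernel):
  L0: frame=0x16 idx=10 entry=0x1C007 [P=1 RW=1 US=1 PS=0]
  L1: frame=0x1C idx=7 entry=0x1E007 [P=1 RW=1 US=1 PS=0]
  ✓ 0x1E052  — 2 lookups
#2 VA=0x380CFCE (r,kernel):
  TLB hit vpn=0x380C → PA=0x18FCE
#3 VA=0x1407052 (r,kernel):
  TLB hit vpn=0x1407 → PA=0x1E052
#4 VA=0x100934F (w,kernel):
  L0: frame=0x16 idx=8 entry=0x20007 [P=1 RW=1 US=1 PS=0]
  L1: frame=0x20 idx=9 entry=0x24007 [P=1 RW=1 US=1 PS=0]
  ✓ 0x2434F  — 2 lookups

Access #2 fault: NONE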